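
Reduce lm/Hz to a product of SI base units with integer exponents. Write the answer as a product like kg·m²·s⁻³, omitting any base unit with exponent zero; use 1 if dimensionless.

s·cd

lm = cd·sr = cd (luminous flux; sr is dimensionless).
Hz = 1/s = s⁻¹ (frequency is cycles per second).
So Hz⁻¹ = s.
Combining: lm·Hz⁻¹ = cd · s = s·cd.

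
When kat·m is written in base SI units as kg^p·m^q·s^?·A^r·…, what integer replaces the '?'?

kat = s⁻¹·mol.
Combining: kat·m = (s⁻¹·mol) · m = m·s⁻¹·mol.
The exponent of s is -1.

-1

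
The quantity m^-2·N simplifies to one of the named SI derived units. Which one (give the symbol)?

Pa

N = kg·m/s² = kg·m·s⁻² (force = mass × acceleration).
Combining: m⁻²·N = m⁻² · (kg·m·s⁻²) = kg·m⁻¹·s⁻².
kg·m⁻¹·s⁻² is the base-SI form of the pascal.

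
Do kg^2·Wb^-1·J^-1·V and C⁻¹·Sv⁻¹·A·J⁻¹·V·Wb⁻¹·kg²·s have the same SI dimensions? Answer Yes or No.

Left side:
  Wb = kg·m²·s⁻²·A⁻¹.
  So Wb⁻¹ = kg⁻¹·m⁻²·s²·A.
  J = kg·m²·s⁻².
  So J⁻¹ = kg⁻¹·m⁻²·s².
  V = kg·m²·s⁻³·A⁻¹.
  Combining: kg²·Wb⁻¹·J⁻¹·V = kg² · (kg⁻¹·m⁻²·s²·A) · (kg⁻¹·m⁻²·s²) · (kg·m²·s⁻³·A⁻¹) = kg·m⁻²·s.
Right side:
  C = A·s = s·A (charge = current × time).
  So C⁻¹ = s⁻¹·A⁻¹.
  Sv = J/kg (equivalent dose = energy per mass),
      = m²·s⁻².
  So Sv⁻¹ = m⁻²·s².
  J = N·m (work = force × distance),
      = kg·m²·s⁻².
  So J⁻¹ = kg⁻¹·m⁻²·s².
  V = W/A (potential = power per current),
      = kg·m²·s⁻³·A⁻¹.
  Wb = V·s (flux: a volt is a weber per second),
      = kg·m²·s⁻²·A⁻¹.
  So Wb⁻¹ = kg⁻¹·m⁻²·s²·A.
  Combining: C⁻¹·Sv⁻¹·A·J⁻¹·V·Wb⁻¹·kg²·s = (s⁻¹·A⁻¹) · (m⁻²·s²) · A · (kg⁻¹·m⁻²·s²) · (kg·m²·s⁻³·A⁻¹) · (kg⁻¹·m⁻²·s²·A) · kg² · s = kg·m⁻⁴·s³.
Left is kg·m⁻²·s; right is kg·m⁻⁴·s³ — different.

No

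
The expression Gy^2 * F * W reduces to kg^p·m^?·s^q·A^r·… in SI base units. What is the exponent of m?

Gy = m²·s⁻².
So Gy² = m⁴·s⁻⁴.
F = kg⁻¹·m⁻²·s⁴·A².
W = kg·m²·s⁻³.
Combining: Gy²·F·W = (m⁴·s⁻⁴) · (kg⁻¹·m⁻²·s⁴·A²) · (kg·m²·s⁻³) = m⁴·s⁻³·A².
The exponent of m is 4.

4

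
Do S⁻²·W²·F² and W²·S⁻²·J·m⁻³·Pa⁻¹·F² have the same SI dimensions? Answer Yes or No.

Yes

Left side:
  S = kg⁻¹·m⁻²·s³·A².
  So S⁻² = kg²·m⁴·s⁻⁶·A⁻⁴.
  W = kg·m²·s⁻³.
  So W² = kg²·m⁴·s⁻⁶.
  F = kg⁻¹·m⁻²·s⁴·A².
  So F² = kg⁻²·m⁻⁴·s⁸·A⁴.
  Combining: S⁻²·W²·F² = (kg²·m⁴·s⁻⁶·A⁻⁴) · (kg²·m⁴·s⁻⁶) · (kg⁻²·m⁻⁴·s⁸·A⁴) = kg²·m⁴·s⁻⁴.
Right side:
  W = kg·m²·s⁻³.
  So W² = kg²·m⁴·s⁻⁶.
  S = kg⁻¹·m⁻²·s³·A².
  So S⁻² = kg²·m⁴·s⁻⁶·A⁻⁴.
  J = kg·m²·s⁻².
  Pa = kg·m⁻¹·s⁻².
  So Pa⁻¹ = kg⁻¹·m·s².
  F = kg⁻¹·m⁻²·s⁴·A².
  So F² = kg⁻²·m⁻⁴·s⁸·A⁴.
  Combining: W²·S⁻²·J·m⁻³·Pa⁻¹·F² = (kg²·m⁴·s⁻⁶) · (kg²·m⁴·s⁻⁶·A⁻⁴) · (kg·m²·s⁻²) · m⁻³ · (kg⁻¹·m·s²) · (kg⁻²·m⁻⁴·s⁸·A⁴) = kg²·m⁴·s⁻⁴.
Both reduce to kg²·m⁴·s⁻⁴.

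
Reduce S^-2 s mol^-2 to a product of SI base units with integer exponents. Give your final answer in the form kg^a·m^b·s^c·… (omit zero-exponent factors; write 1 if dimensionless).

kg²·m⁴·s⁻⁵·A⁻⁴·mol⁻²

S = 1/Ω (conductance is reciprocal resistance),
    = kg⁻¹·m⁻²·s³·A².
So S⁻² = kg²·m⁴·s⁻⁶·A⁻⁴.
Combining: S⁻²·s·mol⁻² = (kg²·m⁴·s⁻⁶·A⁻⁴) · s · mol⁻² = kg²·m⁴·s⁻⁵·A⁻⁴·mol⁻².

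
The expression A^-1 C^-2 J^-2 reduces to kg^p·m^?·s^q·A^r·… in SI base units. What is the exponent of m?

-4

C = A·s = s·A (charge = current × time).
So C⁻² = s⁻²·A⁻².
J = N·m (work = force × distance),
    = kg·m²·s⁻².
So J⁻² = kg⁻²·m⁻⁴·s⁴.
Combining: A⁻¹·C⁻²·J⁻² = A⁻¹ · (s⁻²·A⁻²) · (kg⁻²·m⁻⁴·s⁴) = kg⁻²·m⁻⁴·s²·A⁻³.
The exponent of m is -4.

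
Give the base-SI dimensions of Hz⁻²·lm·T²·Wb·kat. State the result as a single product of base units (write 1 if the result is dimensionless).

Hz = 1/s = s⁻¹ (frequency is cycles per second).
So Hz⁻² = s².
lm = cd·sr = cd (luminous flux; sr is dimensionless).
T = Wb/m² (flux density = flux per area),
    = kg·s⁻²·A⁻¹.
So T² = kg²·s⁻⁴·A⁻².
Wb = V·s (flux: a volt is a weber per second),
    = kg·m²·s⁻²·A⁻¹.
kat = mol/s = s⁻¹·mol (catalytic activity).
Combining: Hz⁻²·lm·T²·Wb·kat = s² · cd · (kg²·s⁻⁴·A⁻²) · (kg·m²·s⁻²·A⁻¹) · (s⁻¹·mol) = kg³·m²·s⁻⁵·A⁻³·mol·cd.

kg³·m²·s⁻⁵·A⁻³·mol·cd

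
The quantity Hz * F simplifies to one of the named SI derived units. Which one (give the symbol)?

S

Hz = 1/s = s⁻¹ (frequency is cycles per second).
F = C/V (capacitance = charge per voltage),
    = A·s/(kg·m²·s⁻³·A⁻¹) (substituting C and V),
    = kg⁻¹·m⁻²·s⁴·A².
Combining: Hz·F = s⁻¹ · (kg⁻¹·m⁻²·s⁴·A²) = kg⁻¹·m⁻²·s³·A².
kg⁻¹·m⁻²·s³·A² is the base-SI form of the siemens.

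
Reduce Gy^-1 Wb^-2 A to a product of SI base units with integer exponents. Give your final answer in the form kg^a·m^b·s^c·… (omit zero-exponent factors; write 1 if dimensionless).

Gy = m²·s⁻².
So Gy⁻¹ = m⁻²·s².
Wb = kg·m²·s⁻²·A⁻¹.
So Wb⁻² = kg⁻²·m⁻⁴·s⁴·A².
Combining: Gy⁻¹·Wb⁻²·A = (m⁻²·s²) · (kg⁻²·m⁻⁴·s⁴·A²) · A = kg⁻²·m⁻⁶·s⁶·A³.

kg⁻²·m⁻⁶·s⁶·A³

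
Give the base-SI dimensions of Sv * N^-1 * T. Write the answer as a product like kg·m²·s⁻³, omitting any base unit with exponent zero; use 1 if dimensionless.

m·s⁻²·A⁻¹

Sv = J/kg (equivalent dose = energy per mass),
    = m²·s⁻².
N = kg·m/s² = kg·m·s⁻² (force = mass × acceleration).
So N⁻¹ = kg⁻¹·m⁻¹·s².
T = Wb/m² (flux density = flux per area),
    = kg·s⁻²·A⁻¹.
Combining: Sv·N⁻¹·T = (m²·s⁻²) · (kg⁻¹·m⁻¹·s²) · (kg·s⁻²·A⁻¹) = m·s⁻²·A⁻¹.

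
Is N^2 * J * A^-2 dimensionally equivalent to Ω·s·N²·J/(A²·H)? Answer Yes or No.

Yes

Left side:
  N = kg·m·s⁻².
  So N² = kg²·m²·s⁻⁴.
  J = kg·m²·s⁻².
  Combining: N²·J·A⁻² = (kg²·m²·s⁻⁴) · (kg·m²·s⁻²) · A⁻² = kg³·m⁴·s⁻⁶·A⁻².
Right side:
  H = Wb/A (inductance = flux per current),
      = kg·m²·s⁻²·A⁻².
  So H⁻¹ = kg⁻¹·m⁻²·s²·A².
  Ω = V/A (resistance = voltage per current),
      = kg·m²·s⁻³·A⁻².
  N = kg·m/s² = kg·m·s⁻² (force = mass × acceleration).
  So N² = kg²·m²·s⁻⁴.
  J = N·m (work = force × distance),
      = kg·m²·s⁻².
  Combining: A⁻²·H⁻¹·Ω·s·N²·J = A⁻² · (kg⁻¹·m⁻²·s²·A²) · (kg·m²·s⁻³·A⁻²) · s · (kg²·m²·s⁻⁴) · (kg·m²·s⁻²) = kg³·m⁴·s⁻⁶·A⁻².
Both reduce to kg³·m⁴·s⁻⁶·A⁻².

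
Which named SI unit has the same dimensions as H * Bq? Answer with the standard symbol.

Ω

H = Wb/A (inductance = flux per current),
    = kg·m²·s⁻²·A⁻².
Bq = 1/s = s⁻¹ (activity is decays per second).
Combining: H·Bq = (kg·m²·s⁻²·A⁻²) · s⁻¹ = kg·m²·s⁻³·A⁻².
kg·m²·s⁻³·A⁻² is the base-SI form of the ohm.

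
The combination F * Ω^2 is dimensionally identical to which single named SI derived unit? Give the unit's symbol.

H

F = kg⁻¹·m⁻²·s⁴·A².
Ω = kg·m²·s⁻³·A⁻².
So Ω² = kg²·m⁴·s⁻⁶·A⁻⁴.
Combining: F·Ω² = (kg⁻¹·m⁻²·s⁴·A²) · (kg²·m⁴·s⁻⁶·A⁻⁴) = kg·m²·s⁻²·A⁻².
kg·m²·s⁻²·A⁻² is the base-SI form of the henry.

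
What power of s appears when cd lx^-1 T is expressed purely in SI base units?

lx = lm/m² (illuminance = luminous flux per area),
    = m⁻²·cd.
So lx⁻¹ = m²·cd⁻¹.
T = Wb/m² (flux density = flux per area),
    = kg·s⁻²·A⁻¹.
Combining: cd·lx⁻¹·T = cd · (m²·cd⁻¹) · (kg·s⁻²·A⁻¹) = kg·m²·s⁻²·A⁻¹.
The exponent of s is -2.

-2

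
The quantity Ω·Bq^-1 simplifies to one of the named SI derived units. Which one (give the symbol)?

Ω = V/A (resistance = voltage per current),
    = kg·m²·s⁻³·A⁻².
Bq = 1/s = s⁻¹ (activity is decays per second).
So Bq⁻¹ = s.
Combining: Ω·Bq⁻¹ = (kg·m²·s⁻³·A⁻²) · s = kg·m²·s⁻²·A⁻².
kg·m²·s⁻²·A⁻² is the base-SI form of the henry.

H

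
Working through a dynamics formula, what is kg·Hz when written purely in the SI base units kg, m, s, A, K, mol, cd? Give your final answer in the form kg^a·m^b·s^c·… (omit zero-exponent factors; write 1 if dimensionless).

Hz = s⁻¹.
Combining: kg·Hz = kg · s⁻¹ = kg·s⁻¹.

kg·s⁻¹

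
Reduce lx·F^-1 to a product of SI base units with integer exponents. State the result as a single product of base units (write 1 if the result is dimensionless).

kg·s⁻⁴·A⁻²·cd

lx = lm/m² (illuminance = luminous flux per area),
    = m⁻²·cd.
F = C/V (capacitance = charge per voltage),
    = A·s/(kg·m²·s⁻³·A⁻¹) (substituting C and V),
    = kg⁻¹·m⁻²·s⁴·A².
So F⁻¹ = kg·m²·s⁻⁴·A⁻².
Combining: lx·F⁻¹ = (m⁻²·cd) · (kg·m²·s⁻⁴·A⁻²) = kg·s⁻⁴·A⁻²·cd.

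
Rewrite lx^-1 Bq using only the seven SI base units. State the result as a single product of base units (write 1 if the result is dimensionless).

m²·s⁻¹·cd⁻¹

lx = lm/m² (illuminance = luminous flux per area),
    = m⁻²·cd.
So lx⁻¹ = m²·cd⁻¹.
Bq = 1/s = s⁻¹ (activity is decays per second).
Combining: lx⁻¹·Bq = (m²·cd⁻¹) · s⁻¹ = m²·s⁻¹·cd⁻¹.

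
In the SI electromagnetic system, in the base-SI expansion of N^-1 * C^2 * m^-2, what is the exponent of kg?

-1

N = kg·m·s⁻².
So N⁻¹ = kg⁻¹·m⁻¹·s².
C = s·A.
So C² = s²·A².
Combining: N⁻¹·C²·m⁻² = (kg⁻¹·m⁻¹·s²) · (s²·A²) · m⁻² = kg⁻¹·m⁻³·s⁴·A².
The exponent of kg is -1.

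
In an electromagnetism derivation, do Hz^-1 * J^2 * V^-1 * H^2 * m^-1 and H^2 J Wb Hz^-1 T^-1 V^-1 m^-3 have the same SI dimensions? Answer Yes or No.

No

Left side:
  Hz = s⁻¹.
  So Hz⁻¹ = s.
  J = kg·m²·s⁻².
  So J² = kg²·m⁴·s⁻⁴.
  V = kg·m²·s⁻³·A⁻¹.
  So V⁻¹ = kg⁻¹·m⁻²·s³·A.
  H = kg·m²·s⁻²·A⁻².
  So H² = kg²·m⁴·s⁻⁴·A⁻⁴.
  Combining: Hz⁻¹·J²·V⁻¹·H²·m⁻¹ = s · (kg²·m⁴·s⁻⁴) · (kg⁻¹·m⁻²·s³·A) · (kg²·m⁴·s⁻⁴·A⁻⁴) · m⁻¹ = kg³·m⁵·s⁻⁴·A⁻³.
Right side:
  H = Wb/A (inductance = flux per current),
      = kg·m²·s⁻²·A⁻².
  So H² = kg²·m⁴·s⁻⁴·A⁻⁴.
  J = N·m (work = force × distance),
      = kg·m²·s⁻².
  Wb = V·s (flux: a volt is a weber per second),
      = kg·m²·s⁻²·A⁻¹.
  Hz = 1/s = s⁻¹ (frequency is cycles per second).
  So Hz⁻¹ = s.
  T = Wb/m² (flux density = flux per area),
      = kg·s⁻²·A⁻¹.
  So T⁻¹ = kg⁻¹·s²·A.
  V = W/A (potential = power per current),
      = kg·m²·s⁻³·A⁻¹.
  So V⁻¹ = kg⁻¹·m⁻²·s³·A.
  Combining: H²·J·Wb·Hz⁻¹·T⁻¹·V⁻¹·m⁻³ = (kg²·m⁴·s⁻⁴·A⁻⁴) · (kg·m²·s⁻²) · (kg·m²·s⁻²·A⁻¹) · s · (kg⁻¹·s²·A) · (kg⁻¹·m⁻²·s³·A) · m⁻³ = kg²·m³·s⁻²·A⁻³.
Left is kg³·m⁵·s⁻⁴·A⁻³; right is kg²·m³·s⁻²·A⁻³ — different.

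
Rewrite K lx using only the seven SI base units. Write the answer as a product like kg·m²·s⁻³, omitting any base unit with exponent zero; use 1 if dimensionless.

m⁻²·K·cd

lx = m⁻²·cd.
Combining: K·lx = K · (m⁻²·cd) = m⁻²·K·cd.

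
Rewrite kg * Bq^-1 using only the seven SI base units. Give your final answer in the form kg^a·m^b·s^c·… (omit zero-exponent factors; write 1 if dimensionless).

kg·s

Bq = 1/s = s⁻¹ (activity is decays per second).
So Bq⁻¹ = s.
Combining: kg·Bq⁻¹ = kg · s = kg·s.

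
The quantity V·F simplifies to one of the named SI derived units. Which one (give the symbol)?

V = kg·m²·s⁻³·A⁻¹.
F = kg⁻¹·m⁻²·s⁴·A².
Combining: V·F = (kg·m²·s⁻³·A⁻¹) · (kg⁻¹·m⁻²·s⁴·A²) = s·A.
s·A is the base-SI form of the coulomb.

C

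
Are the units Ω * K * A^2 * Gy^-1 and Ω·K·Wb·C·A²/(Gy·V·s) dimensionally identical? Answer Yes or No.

No

Left side:
  Ω = V/A (resistance = voltage per current),
      = kg·m²·s⁻³·A⁻².
  Gy = J/kg (absorbed dose = energy per mass),
      = m²·s⁻².
  So Gy⁻¹ = m⁻²·s².
  Combining: Ω·K·A²·Gy⁻¹ = (kg·m²·s⁻³·A⁻²) · K · A² · (m⁻²·s²) = kg·s⁻¹·K.
Right side:
  Ω = kg·m²·s⁻³·A⁻².
  Wb = kg·m²·s⁻²·A⁻¹.
  Gy = m²·s⁻².
  So Gy⁻¹ = m⁻²·s².
  C = s·A.
  V = kg·m²·s⁻³·A⁻¹.
  So V⁻¹ = kg⁻¹·m⁻²·s³·A.
  Combining: Ω·K·Wb·Gy⁻¹·C·V⁻¹·A²·s⁻¹ = (kg·m²·s⁻³·A⁻²) · K · (kg·m²·s⁻²·A⁻¹) · (m⁻²·s²) · (s·A) · (kg⁻¹·m⁻²·s³·A) · A² · s⁻¹ = kg·A·K.
Left is kg·s⁻¹·K; right is kg·A·K — different.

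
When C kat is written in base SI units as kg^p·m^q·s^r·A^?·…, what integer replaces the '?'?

1

C = s·A.
kat = s⁻¹·mol.
Combining: C·kat = (s·A) · (s⁻¹·mol) = A·mol.
The exponent of A is 1.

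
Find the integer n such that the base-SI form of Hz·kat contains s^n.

-2

Hz = 1/s = s⁻¹ (frequency is cycles per second).
kat = mol/s = s⁻¹·mol (catalytic activity).
Combining: Hz·kat = s⁻¹ · (s⁻¹·mol) = s⁻²·mol.
The exponent of s is -2.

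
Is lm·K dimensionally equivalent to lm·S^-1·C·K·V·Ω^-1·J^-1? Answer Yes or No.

Left side:
  lm = cd·sr = cd (luminous flux; sr is dimensionless).
  Combining: lm·K = cd · K = K·cd.
Right side:
  lm = cd·sr = cd (luminous flux; sr is dimensionless).
  S = 1/Ω (conductance is reciprocal resistance),
      = kg⁻¹·m⁻²·s³·A².
  So S⁻¹ = kg·m²·s⁻³·A⁻².
  C = A·s = s·A (charge = current × time).
  V = W/A (potential = power per current),
      = kg·m²·s⁻³·A⁻¹.
  Ω = V/A (resistance = voltage per current),
      = kg·m²·s⁻³·A⁻².
  So Ω⁻¹ = kg⁻¹·m⁻²·s³·A².
  J = N·m (work = force × distance),
      = kg·m²·s⁻².
  So J⁻¹ = kg⁻¹·m⁻²·s².
  Combining: lm·S⁻¹·C·K·V·Ω⁻¹·J⁻¹ = cd · (kg·m²·s⁻³·A⁻²) · (s·A) · K · (kg·m²·s⁻³·A⁻¹) · (kg⁻¹·m⁻²·s³·A²) · (kg⁻¹·m⁻²·s²) = K·cd.
Both reduce to K·cd.

Yes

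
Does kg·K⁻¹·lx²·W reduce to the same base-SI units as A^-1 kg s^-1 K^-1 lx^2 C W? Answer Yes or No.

Left side:
  lx = m⁻²·cd.
  So lx² = m⁻⁴·cd².
  W = kg·m²·s⁻³.
  Combining: kg·K⁻¹·lx²·W = kg · K⁻¹ · (m⁻⁴·cd²) · (kg·m²·s⁻³) = kg²·m⁻²·s⁻³·K⁻¹·cd².
Right side:
  lx = lm/m² (illuminance = luminous flux per area),
      = m⁻²·cd.
  So lx² = m⁻⁴·cd².
  C = A·s = s·A (charge = current × time).
  W = J/s (power = energy per time),
      = kg·m²·s⁻³.
  Combining: A⁻¹·kg·s⁻¹·K⁻¹·lx²·C·W = A⁻¹ · kg · s⁻¹ · K⁻¹ · (m⁻⁴·cd²) · (s·A) · (kg·m²·s⁻³) = kg²·m⁻²·s⁻³·K⁻¹·cd².
Both reduce to kg²·m⁻²·s⁻³·K⁻¹·cd².

Yes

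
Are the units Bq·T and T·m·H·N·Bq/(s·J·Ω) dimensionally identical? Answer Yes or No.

Left side:
  Bq = 1/s = s⁻¹ (activity is decays per second).
  T = Wb/m² (flux density = flux per area),
      = kg·s⁻²·A⁻¹.
  Combining: Bq·T = s⁻¹ · (kg·s⁻²·A⁻¹) = kg·s⁻³·A⁻¹.
Right side:
  T = Wb/m² (flux density = flux per area),
      = kg·s⁻²·A⁻¹.
  H = Wb/A (inductance = flux per current),
      = kg·m²·s⁻²·A⁻².
  N = kg·m/s² = kg·m·s⁻² (force = mass × acceleration).
  J = N·m (work = force × distance),
      = kg·m²·s⁻².
  So J⁻¹ = kg⁻¹·m⁻²·s².
  Ω = V/A (resistance = voltage per current),
      = kg·m²·s⁻³·A⁻².
  So Ω⁻¹ = kg⁻¹·m⁻²·s³·A².
  Bq = 1/s = s⁻¹ (activity is decays per second).
  Combining: T·s⁻¹·m·H·N·J⁻¹·Ω⁻¹·Bq = (kg·s⁻²·A⁻¹) · s⁻¹ · m · (kg·m²·s⁻²·A⁻²) · (kg·m·s⁻²) · (kg⁻¹·m⁻²·s²) · (kg⁻¹·m⁻²·s³·A²) · s⁻¹ = kg·s⁻³·A⁻¹.
Both reduce to kg·s⁻³·A⁻¹.

Yes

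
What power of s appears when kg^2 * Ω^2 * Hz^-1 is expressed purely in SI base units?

Ω = kg·m²·s⁻³·A⁻².
So Ω² = kg²·m⁴·s⁻⁶·A⁻⁴.
Hz = s⁻¹.
So Hz⁻¹ = s.
Combining: kg²·Ω²·Hz⁻¹ = kg² · (kg²·m⁴·s⁻⁶·A⁻⁴) · s = kg⁴·m⁴·s⁻⁵·A⁻⁴.
The exponent of s is -5.

-5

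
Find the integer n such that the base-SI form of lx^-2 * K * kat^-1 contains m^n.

4

lx = lm/m² (illuminance = luminous flux per area),
    = m⁻²·cd.
So lx⁻² = m⁴·cd⁻².
kat = mol/s = s⁻¹·mol (catalytic activity).
So kat⁻¹ = s·mol⁻¹.
Combining: lx⁻²·K·kat⁻¹ = (m⁴·cd⁻²) · K · (s·mol⁻¹) = m⁴·s·K·mol⁻¹·cd⁻².
The exponent of m is 4.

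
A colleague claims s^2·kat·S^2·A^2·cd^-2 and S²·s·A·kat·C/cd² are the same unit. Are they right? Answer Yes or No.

Yes

Left side:
  kat = s⁻¹·mol.
  S = kg⁻¹·m⁻²·s³·A².
  So S² = kg⁻²·m⁻⁴·s⁶·A⁴.
  Combining: s²·kat·S²·A²·cd⁻² = s² · (s⁻¹·mol) · (kg⁻²·m⁻⁴·s⁶·A⁴) · A² · cd⁻² = kg⁻²·m⁻⁴·s⁷·A⁶·mol·cd⁻².
Right side:
  S = 1/Ω (conductance is reciprocal resistance),
      = kg⁻¹·m⁻²·s³·A².
  So S² = kg⁻²·m⁻⁴·s⁶·A⁴.
  kat = mol/s = s⁻¹·mol (catalytic activity).
  C = A·s = s·A (charge = current × time).
  Combining: cd⁻²·S²·s·A·kat·C = cd⁻² · (kg⁻²·m⁻⁴·s⁶·A⁴) · s · A · (s⁻¹·mol) · (s·A) = kg⁻²·m⁻⁴·s⁷·A⁶·mol·cd⁻².
Both reduce to kg⁻²·m⁻⁴·s⁷·A⁶·mol·cd⁻².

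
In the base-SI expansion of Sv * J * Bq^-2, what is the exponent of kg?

Sv = J/kg (equivalent dose = energy per mass),
    = m²·s⁻².
J = N·m (work = force × distance),
    = kg·m²·s⁻².
Bq = 1/s = s⁻¹ (activity is decays per second).
So Bq⁻² = s².
Combining: Sv·J·Bq⁻² = (m²·s⁻²) · (kg·m²·s⁻²) · s² = kg·m⁴·s⁻².
The exponent of kg is 1.

1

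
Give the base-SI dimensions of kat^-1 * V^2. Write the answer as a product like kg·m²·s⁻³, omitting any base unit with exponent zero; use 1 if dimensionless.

kg²·m⁴·s⁻⁵·A⁻²·mol⁻¹

kat = s⁻¹·mol.
So kat⁻¹ = s·mol⁻¹.
V = kg·m²·s⁻³·A⁻¹.
So V² = kg²·m⁴·s⁻⁶·A⁻².
Combining: kat⁻¹·V² = (s·mol⁻¹) · (kg²·m⁴·s⁻⁶·A⁻²) = kg²·m⁴·s⁻⁵·A⁻²·mol⁻¹.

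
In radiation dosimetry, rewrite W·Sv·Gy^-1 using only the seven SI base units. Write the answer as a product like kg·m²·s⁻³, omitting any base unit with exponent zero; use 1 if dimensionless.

W = kg·m²·s⁻³.
Sv = m²·s⁻².
Gy = m²·s⁻².
So Gy⁻¹ = m⁻²·s².
Combining: W·Sv·Gy⁻¹ = (kg·m²·s⁻³) · (m²·s⁻²) · (m⁻²·s²) = kg·m²·s⁻³.

kg·m²·s⁻³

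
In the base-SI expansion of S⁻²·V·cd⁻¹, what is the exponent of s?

-9

S = kg⁻¹·m⁻²·s³·A².
So S⁻² = kg²·m⁴·s⁻⁶·A⁻⁴.
V = kg·m²·s⁻³·A⁻¹.
Combining: S⁻²·V·cd⁻¹ = (kg²·m⁴·s⁻⁶·A⁻⁴) · (kg·m²·s⁻³·A⁻¹) · cd⁻¹ = kg³·m⁶·s⁻⁹·A⁻⁵·cd⁻¹.
The exponent of s is -9.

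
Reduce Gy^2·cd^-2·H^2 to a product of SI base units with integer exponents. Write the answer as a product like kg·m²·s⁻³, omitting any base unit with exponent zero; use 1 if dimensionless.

kg²·m⁸·s⁻⁸·A⁻⁴·cd⁻²

Gy = J/kg (absorbed dose = energy per mass),
    = m²·s⁻².
So Gy² = m⁴·s⁻⁴.
H = Wb/A (inductance = flux per current),
    = kg·m²·s⁻²·A⁻².
So H² = kg²·m⁴·s⁻⁴·A⁻⁴.
Combining: Gy²·cd⁻²·H² = (m⁴·s⁻⁴) · cd⁻² · (kg²·m⁴·s⁻⁴·A⁻⁴) = kg²·m⁸·s⁻⁸·A⁻⁴·cd⁻².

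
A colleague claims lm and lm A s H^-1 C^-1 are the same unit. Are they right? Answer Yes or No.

No

Left side:
  lm = cd·sr = cd (luminous flux; sr is dimensionless).
Right side:
  lm = cd.
  H = kg·m²·s⁻²·A⁻².
  So H⁻¹ = kg⁻¹·m⁻²·s²·A².
  C = s·A.
  So C⁻¹ = s⁻¹·A⁻¹.
  Combining: lm·A·s·H⁻¹·C⁻¹ = cd · A · s · (kg⁻¹·m⁻²·s²·A²) · (s⁻¹·A⁻¹) = kg⁻¹·m⁻²·s²·A²·cd.
Left is cd; right is kg⁻¹·m⁻²·s²·A²·cd — different.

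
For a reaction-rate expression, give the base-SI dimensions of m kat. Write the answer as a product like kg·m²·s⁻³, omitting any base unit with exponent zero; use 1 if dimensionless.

m·s⁻¹·mol

kat = s⁻¹·mol.
Combining: m·kat = m · (s⁻¹·mol) = m·s⁻¹·mol.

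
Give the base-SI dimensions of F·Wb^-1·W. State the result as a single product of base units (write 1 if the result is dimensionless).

kg⁻¹·m⁻²·s³·A³

F = kg⁻¹·m⁻²·s⁴·A².
Wb = kg·m²·s⁻²·A⁻¹.
So Wb⁻¹ = kg⁻¹·m⁻²·s²·A.
W = kg·m²·s⁻³.
Combining: F·Wb⁻¹·W = (kg⁻¹·m⁻²·s⁴·A²) · (kg⁻¹·m⁻²·s²·A) · (kg·m²·s⁻³) = kg⁻¹·m⁻²·s³·A³.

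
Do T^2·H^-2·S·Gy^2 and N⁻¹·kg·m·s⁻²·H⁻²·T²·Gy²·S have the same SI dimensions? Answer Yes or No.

Left side:
  T = Wb/m² (flux density = flux per area),
      = kg·s⁻²·A⁻¹.
  So T² = kg²·s⁻⁴·A⁻².
  H = Wb/A (inductance = flux per current),
      = kg·m²·s⁻²·A⁻².
  So H⁻² = kg⁻²·m⁻⁴·s⁴·A⁴.
  S = 1/Ω (conductance is reciprocal resistance),
      = kg⁻¹·m⁻²·s³·A².
  Gy = J/kg (absorbed dose = energy per mass),
      = m²·s⁻².
  So Gy² = m⁴·s⁻⁴.
  Combining: T²·H⁻²·S·Gy² = (kg²·s⁻⁴·A⁻²) · (kg⁻²·m⁻⁴·s⁴·A⁴) · (kg⁻¹·m⁻²·s³·A²) · (m⁴·s⁻⁴) = kg⁻¹·m⁻²·s⁻¹·A⁴.
Right side:
  N = kg·m/s² = kg·m·s⁻² (force = mass × acceleration).
  So N⁻¹ = kg⁻¹·m⁻¹·s².
  H = Wb/A (inductance = flux per current),
      = kg·m²·s⁻²·A⁻².
  So H⁻² = kg⁻²·m⁻⁴·s⁴·A⁴.
  T = Wb/m² (flux density = flux per area),
      = kg·s⁻²·A⁻¹.
  So T² = kg²·s⁻⁴·A⁻².
  Gy = J/kg (absorbed dose = energy per mass),
      = m²·s⁻².
  So Gy² = m⁴·s⁻⁴.
  S = 1/Ω (conductance is reciprocal resistance),
      = kg⁻¹·m⁻²·s³·A².
  Combining: N⁻¹·kg·m·s⁻²·H⁻²·T²·Gy²·S = (kg⁻¹·m⁻¹·s²) · kg · m · s⁻² · (kg⁻²·m⁻⁴·s⁴·A⁴) · (kg²·s⁻⁴·A⁻²) · (m⁴·s⁻⁴) · (kg⁻¹·m⁻²·s³·A²) = kg⁻¹·m⁻²·s⁻¹·A⁴.
Both reduce to kg⁻¹·m⁻²·s⁻¹·A⁴.

Yes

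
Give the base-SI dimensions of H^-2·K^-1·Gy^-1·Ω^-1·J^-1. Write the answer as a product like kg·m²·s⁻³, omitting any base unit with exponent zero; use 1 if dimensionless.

H = kg·m²·s⁻²·A⁻².
So H⁻² = kg⁻²·m⁻⁴·s⁴·A⁴.
Gy = m²·s⁻².
So Gy⁻¹ = m⁻²·s².
Ω = kg·m²·s⁻³·A⁻².
So Ω⁻¹ = kg⁻¹·m⁻²·s³·A².
J = kg·m²·s⁻².
So J⁻¹ = kg⁻¹·m⁻²·s².
Combining: H⁻²·K⁻¹·Gy⁻¹·Ω⁻¹·J⁻¹ = (kg⁻²·m⁻⁴·s⁴·A⁴) · K⁻¹ · (m⁻²·s²) · (kg⁻¹·m⁻²·s³·A²) · (kg⁻¹·m⁻²·s²) = kg⁻⁴·m⁻¹⁰·s¹¹·A⁶·K⁻¹.

kg⁻⁴·m⁻¹⁰·s¹¹·A⁶·K⁻¹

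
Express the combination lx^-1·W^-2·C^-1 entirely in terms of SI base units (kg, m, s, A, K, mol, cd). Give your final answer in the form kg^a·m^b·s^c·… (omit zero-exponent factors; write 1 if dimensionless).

lx = lm/m² (illuminance = luminous flux per area),
    = m⁻²·cd.
So lx⁻¹ = m²·cd⁻¹.
W = J/s (power = energy per time),
    = kg·m²·s⁻³.
So W⁻² = kg⁻²·m⁻⁴·s⁶.
C = A·s = s·A (charge = current × time).
So C⁻¹ = s⁻¹·A⁻¹.
Combining: lx⁻¹·W⁻²·C⁻¹ = (m²·cd⁻¹) · (kg⁻²·m⁻⁴·s⁶) · (s⁻¹·A⁻¹) = kg⁻²·m⁻²·s⁵·A⁻¹·cd⁻¹.

kg⁻²·m⁻²·s⁵·A⁻¹·cd⁻¹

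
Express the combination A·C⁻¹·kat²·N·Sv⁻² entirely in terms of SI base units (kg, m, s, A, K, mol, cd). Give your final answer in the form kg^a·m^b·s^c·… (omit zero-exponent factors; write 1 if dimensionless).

C = A·s = s·A (charge = current × time).
So C⁻¹ = s⁻¹·A⁻¹.
kat = mol/s = s⁻¹·mol (catalytic activity).
So kat² = s⁻²·mol².
N = kg·m/s² = kg·m·s⁻² (force = mass × acceleration).
Sv = J/kg (equivalent dose = energy per mass),
    = m²·s⁻².
So Sv⁻² = m⁻⁴·s⁴.
Combining: A·C⁻¹·kat²·N·Sv⁻² = A · (s⁻¹·A⁻¹) · (s⁻²·mol²) · (kg·m·s⁻²) · (m⁻⁴·s⁴) = kg·m⁻³·s⁻¹·mol².

kg·m⁻³·s⁻¹·mol²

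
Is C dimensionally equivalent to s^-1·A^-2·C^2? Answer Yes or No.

No

Left side:
  C = A·s = s·A (charge = current × time).
Right side:
  C = s·A.
  So C² = s²·A².
  Combining: s⁻¹·A⁻²·C² = s⁻¹ · A⁻² · (s²·A²) = s.
Left is s·A; right is s — different.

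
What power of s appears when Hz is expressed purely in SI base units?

-1

Hz = s⁻¹.
The exponent of s is -1.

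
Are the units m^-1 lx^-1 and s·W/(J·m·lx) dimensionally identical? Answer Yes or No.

Yes

Left side:
  lx = lm/m² (illuminance = luminous flux per area),
      = m⁻²·cd.
  So lx⁻¹ = m²·cd⁻¹.
  Combining: m⁻¹·lx⁻¹ = m⁻¹ · (m²·cd⁻¹) = m·cd⁻¹.
Right side:
  J = N·m (work = force × distance),
      = kg·m²·s⁻².
  So J⁻¹ = kg⁻¹·m⁻²·s².
  lx = lm/m² (illuminance = luminous flux per area),
      = m⁻²·cd.
  So lx⁻¹ = m²·cd⁻¹.
  W = J/s (power = energy per time),
      = kg·m²·s⁻³.
  Combining: J⁻¹·s·m⁻¹·lx⁻¹·W = (kg⁻¹·m⁻²·s²) · s · m⁻¹ · (m²·cd⁻¹) · (kg·m²·s⁻³) = m·cd⁻¹.
Both reduce to m·cd⁻¹.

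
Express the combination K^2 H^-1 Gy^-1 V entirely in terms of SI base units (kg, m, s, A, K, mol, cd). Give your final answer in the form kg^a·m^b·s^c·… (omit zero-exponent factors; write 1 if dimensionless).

H = kg·m²·s⁻²·A⁻².
So H⁻¹ = kg⁻¹·m⁻²·s²·A².
Gy = m²·s⁻².
So Gy⁻¹ = m⁻²·s².
V = kg·m²·s⁻³·A⁻¹.
Combining: K²·H⁻¹·Gy⁻¹·V = K² · (kg⁻¹·m⁻²·s²·A²) · (m⁻²·s²) · (kg·m²·s⁻³·A⁻¹) = m⁻²·s·A·K².

m⁻²·s·A·K²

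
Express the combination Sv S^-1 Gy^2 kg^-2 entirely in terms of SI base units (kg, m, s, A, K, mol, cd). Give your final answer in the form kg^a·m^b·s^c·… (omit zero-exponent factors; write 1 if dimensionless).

Sv = m²·s⁻².
S = kg⁻¹·m⁻²·s³·A².
So S⁻¹ = kg·m²·s⁻³·A⁻².
Gy = m²·s⁻².
So Gy² = m⁴·s⁻⁴.
Combining: Sv·S⁻¹·Gy²·kg⁻² = (m²·s⁻²) · (kg·m²·s⁻³·A⁻²) · (m⁴·s⁻⁴) · kg⁻² = kg⁻¹·m⁸·s⁻⁹·A⁻².

kg⁻¹·m⁸·s⁻⁹·A⁻²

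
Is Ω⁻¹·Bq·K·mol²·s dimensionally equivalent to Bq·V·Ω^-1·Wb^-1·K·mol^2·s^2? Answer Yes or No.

Yes

Left side:
  Ω = V/A (resistance = voltage per current),
      = kg·m²·s⁻³·A⁻².
  So Ω⁻¹ = kg⁻¹·m⁻²·s³·A².
  Bq = 1/s = s⁻¹ (activity is decays per second).
  Combining: Ω⁻¹·Bq·K·mol²·s = (kg⁻¹·m⁻²·s³·A²) · s⁻¹ · K · mol² · s = kg⁻¹·m⁻²·s³·A²·K·mol².
Right side:
  Bq = s⁻¹.
  V = kg·m²·s⁻³·A⁻¹.
  Ω = kg·m²·s⁻³·A⁻².
  So Ω⁻¹ = kg⁻¹·m⁻²·s³·A².
  Wb = kg·m²·s⁻²·A⁻¹.
  So Wb⁻¹ = kg⁻¹·m⁻²·s²·A.
  Combining: Bq·V·Ω⁻¹·Wb⁻¹·K·mol²·s² = s⁻¹ · (kg·m²·s⁻³·A⁻¹) · (kg⁻¹·m⁻²·s³·A²) · (kg⁻¹·m⁻²·s²·A) · K · mol² · s² = kg⁻¹·m⁻²·s³·A²·K·mol².
Both reduce to kg⁻¹·m⁻²·s³·A²·K·mol².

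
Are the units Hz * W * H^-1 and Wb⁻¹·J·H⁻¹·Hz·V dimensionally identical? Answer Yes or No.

Left side:
  Hz = s⁻¹.
  W = kg·m²·s⁻³.
  H = kg·m²·s⁻²·A⁻².
  So H⁻¹ = kg⁻¹·m⁻²·s²·A².
  Combining: Hz·W·H⁻¹ = s⁻¹ · (kg·m²·s⁻³) · (kg⁻¹·m⁻²·s²·A²) = s⁻²·A².
Right side:
  Wb = kg·m²·s⁻²·A⁻¹.
  So Wb⁻¹ = kg⁻¹·m⁻²·s²·A.
  J = kg·m²·s⁻².
  H = kg·m²·s⁻²·A⁻².
  So H⁻¹ = kg⁻¹·m⁻²·s²·A².
  Hz = s⁻¹.
  V = kg·m²·s⁻³·A⁻¹.
  Combining: Wb⁻¹·J·H⁻¹·Hz·V = (kg⁻¹·m⁻²·s²·A) · (kg·m²·s⁻²) · (kg⁻¹·m⁻²·s²·A²) · s⁻¹ · (kg·m²·s⁻³·A⁻¹) = s⁻²·A².
Both reduce to s⁻²·A².

Yes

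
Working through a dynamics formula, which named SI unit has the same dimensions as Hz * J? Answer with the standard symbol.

Hz = 1/s = s⁻¹ (frequency is cycles per second).
J = N·m (work = force × distance),
    = kg·m²·s⁻².
Combining: Hz·J = s⁻¹ · (kg·m²·s⁻²) = kg·m²·s⁻³.
kg·m²·s⁻³ is the base-SI form of the watt.

W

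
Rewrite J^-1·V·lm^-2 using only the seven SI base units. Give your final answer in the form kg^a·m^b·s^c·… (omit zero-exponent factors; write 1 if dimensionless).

J = kg·m²·s⁻².
So J⁻¹ = kg⁻¹·m⁻²·s².
V = kg·m²·s⁻³·A⁻¹.
lm = cd.
So lm⁻² = cd⁻².
Combining: J⁻¹·V·lm⁻² = (kg⁻¹·m⁻²·s²) · (kg·m²·s⁻³·A⁻¹) · cd⁻² = s⁻¹·A⁻¹·cd⁻².

s⁻¹·A⁻¹·cd⁻²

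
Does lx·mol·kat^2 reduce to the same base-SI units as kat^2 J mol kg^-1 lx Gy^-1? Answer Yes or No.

Left side:
  lx = lm/m² (illuminance = luminous flux per area),
      = m⁻²·cd.
  kat = mol/s = s⁻¹·mol (catalytic activity).
  So kat² = s⁻²·mol².
  Combining: lx·mol·kat² = (m⁻²·cd) · mol · (s⁻²·mol²) = m⁻²·s⁻²·mol³·cd.
Right side:
  kat = mol/s = s⁻¹·mol (catalytic activity).
  So kat² = s⁻²·mol².
  J = N·m (work = force × distance),
      = kg·m²·s⁻².
  lx = lm/m² (illuminance = luminous flux per area),
      = m⁻²·cd.
  Gy = J/kg (absorbed dose = energy per mass),
      = m²·s⁻².
  So Gy⁻¹ = m⁻²·s².
  Combining: kat²·J·mol·kg⁻¹·lx·Gy⁻¹ = (s⁻²·mol²) · (kg·m²·s⁻²) · mol · kg⁻¹ · (m⁻²·cd) · (m⁻²·s²) = m⁻²·s⁻²·mol³·cd.
Both reduce to m⁻²·s⁻²·mol³·cd.

Yes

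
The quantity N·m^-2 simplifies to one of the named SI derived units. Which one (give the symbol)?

Pa

N = kg·m/s² = kg·m·s⁻² (force = mass × acceleration).
Combining: N·m⁻² = (kg·m·s⁻²) · m⁻² = kg·m⁻¹·s⁻².
kg·m⁻¹·s⁻² is the base-SI form of the pascal.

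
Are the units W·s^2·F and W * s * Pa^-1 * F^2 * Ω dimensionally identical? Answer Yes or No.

Left side:
  W = J/s (power = energy per time),
      = kg·m²·s⁻³.
  F = C/V (capacitance = charge per voltage),
      = A·s/(kg·m²·s⁻³·A⁻¹) (substituting C and V),
      = kg⁻¹·m⁻²·s⁴·A².
  Combining: W·s²·F = (kg·m²·s⁻³) · s² · (kg⁻¹·m⁻²·s⁴·A²) = s³·A².
Right side:
  W = kg·m²·s⁻³.
  Pa = kg·m⁻¹·s⁻².
  So Pa⁻¹ = kg⁻¹·m·s².
  F = kg⁻¹·m⁻²·s⁴·A².
  So F² = kg⁻²·m⁻⁴·s⁸·A⁴.
  Ω = kg·m²·s⁻³·A⁻².
  Combining: W·s·Pa⁻¹·F²·Ω = (kg·m²·s⁻³) · s · (kg⁻¹·m·s²) · (kg⁻²·m⁻⁴·s⁸·A⁴) · (kg·m²·s⁻³·A⁻²) = kg⁻¹·m·s⁵·A².
Left is s³·A²; right is kg⁻¹·m·s⁵·A² — different.

No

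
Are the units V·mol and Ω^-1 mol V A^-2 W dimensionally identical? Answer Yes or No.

Yes

Left side:
  V = W/A (potential = power per current),
      = kg·m²·s⁻³·A⁻¹.
  Combining: V·mol = (kg·m²·s⁻³·A⁻¹) · mol = kg·m²·s⁻³·A⁻¹·mol.
Right side:
  Ω = V/A (resistance = voltage per current),
      = kg·m²·s⁻³·A⁻².
  So Ω⁻¹ = kg⁻¹·m⁻²·s³·A².
  V = W/A (potential = power per current),
      = kg·m²·s⁻³·A⁻¹.
  W = J/s (power = energy per time),
      = kg·m²·s⁻³.
  Combining: Ω⁻¹·mol·V·A⁻²·W = (kg⁻¹·m⁻²·s³·A²) · mol · (kg·m²·s⁻³·A⁻¹) · A⁻² · (kg·m²·s⁻³) = kg·m²·s⁻³·A⁻¹·mol.
Both reduce to kg·m²·s⁻³·A⁻¹·mol.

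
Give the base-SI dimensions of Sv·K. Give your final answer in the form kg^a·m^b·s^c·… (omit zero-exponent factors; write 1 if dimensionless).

Sv = J/kg (equivalent dose = energy per mass),
    = m²·s⁻².
Combining: Sv·K = (m²·s⁻²) · K = m²·s⁻²·K.

m²·s⁻²·K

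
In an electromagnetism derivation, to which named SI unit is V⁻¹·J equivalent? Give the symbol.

C

V = kg·m²·s⁻³·A⁻¹.
So V⁻¹ = kg⁻¹·m⁻²·s³·A.
J = kg·m²·s⁻².
Combining: V⁻¹·J = (kg⁻¹·m⁻²·s³·A) · (kg·m²·s⁻²) = s·A.
s·A is the base-SI form of the coulomb.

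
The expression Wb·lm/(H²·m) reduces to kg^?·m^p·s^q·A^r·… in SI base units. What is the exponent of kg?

-1

Wb = kg·m²·s⁻²·A⁻¹.
H = kg·m²·s⁻²·A⁻².
So H⁻² = kg⁻²·m⁻⁴·s⁴·A⁴.
lm = cd.
Combining: Wb·H⁻²·m⁻¹·lm = (kg·m²·s⁻²·A⁻¹) · (kg⁻²·m⁻⁴·s⁴·A⁴) · m⁻¹ · cd = kg⁻¹·m⁻³·s²·A³·cd.
The exponent of kg is -1.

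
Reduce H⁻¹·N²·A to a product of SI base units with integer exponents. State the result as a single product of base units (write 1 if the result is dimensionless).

kg·s⁻²·A³

H = kg·m²·s⁻²·A⁻².
So H⁻¹ = kg⁻¹·m⁻²·s²·A².
N = kg·m·s⁻².
So N² = kg²·m²·s⁻⁴.
Combining: H⁻¹·N²·A = (kg⁻¹·m⁻²·s²·A²) · (kg²·m²·s⁻⁴) · A = kg·s⁻²·A³.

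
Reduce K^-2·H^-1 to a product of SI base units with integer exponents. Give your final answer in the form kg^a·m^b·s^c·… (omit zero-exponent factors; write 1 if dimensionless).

kg⁻¹·m⁻²·s²·A²·K⁻²

H = Wb/A (inductance = flux per current),
    = kg·m²·s⁻²·A⁻².
So H⁻¹ = kg⁻¹·m⁻²·s²·A².
Combining: K⁻²·H⁻¹ = K⁻² · (kg⁻¹·m⁻²·s²·A²) = kg⁻¹·m⁻²·s²·A²·K⁻².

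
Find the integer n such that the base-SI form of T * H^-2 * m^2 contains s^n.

T = Wb/m² (flux density = flux per area),
    = kg·s⁻²·A⁻¹.
H = Wb/A (inductance = flux per current),
    = kg·m²·s⁻²·A⁻².
So H⁻² = kg⁻²·m⁻⁴·s⁴·A⁴.
Combining: T·H⁻²·m² = (kg·s⁻²·A⁻¹) · (kg⁻²·m⁻⁴·s⁴·A⁴) · m² = kg⁻¹·m⁻²·s²·A³.
The exponent of s is 2.

2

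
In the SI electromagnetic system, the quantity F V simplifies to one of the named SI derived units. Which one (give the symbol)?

C

F = C/V (capacitance = charge per voltage),
    = A·s/(kg·m²·s⁻³·A⁻¹) (substituting C and V),
    = kg⁻¹·m⁻²·s⁴·A².
V = W/A (potential = power per current),
    = kg·m²·s⁻³·A⁻¹.
Combining: F·V = (kg⁻¹·m⁻²·s⁴·A²) · (kg·m²·s⁻³·A⁻¹) = s·A.
s·A is the base-SI form of the coulomb.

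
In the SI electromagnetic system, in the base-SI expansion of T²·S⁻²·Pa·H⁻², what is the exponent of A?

-2

T = Wb/m² (flux density = flux per area),
    = kg·s⁻²·A⁻¹.
So T² = kg²·s⁻⁴·A⁻².
S = 1/Ω (conductance is reciprocal resistance),
    = kg⁻¹·m⁻²·s³·A².
So S⁻² = kg²·m⁴·s⁻⁶·A⁻⁴.
Pa = N/m² (pressure = force per area),
    = kg·m⁻¹·s⁻².
H = Wb/A (inductance = flux per current),
    = kg·m²·s⁻²·A⁻².
So H⁻² = kg⁻²·m⁻⁴·s⁴·A⁴.
Combining: T²·S⁻²·Pa·H⁻² = (kg²·s⁻⁴·A⁻²) · (kg²·m⁴·s⁻⁶·A⁻⁴) · (kg·m⁻¹·s⁻²) · (kg⁻²·m⁻⁴·s⁴·A⁴) = kg³·m⁻¹·s⁻⁸·A⁻².
The exponent of A is -2.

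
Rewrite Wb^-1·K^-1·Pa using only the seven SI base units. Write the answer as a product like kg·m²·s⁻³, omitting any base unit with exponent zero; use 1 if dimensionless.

Wb = V·s (flux: a volt is a weber per second),
    = kg·m²·s⁻²·A⁻¹.
So Wb⁻¹ = kg⁻¹·m⁻²·s²·A.
Pa = N/m² (pressure = force per area),
    = kg·m⁻¹·s⁻².
Combining: Wb⁻¹·K⁻¹·Pa = (kg⁻¹·m⁻²·s²·A) · K⁻¹ · (kg·m⁻¹·s⁻²) = m⁻³·A·K⁻¹.

m⁻³·A·K⁻¹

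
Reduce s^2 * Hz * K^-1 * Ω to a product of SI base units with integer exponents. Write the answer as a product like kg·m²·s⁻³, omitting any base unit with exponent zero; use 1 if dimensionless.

Hz = 1/s = s⁻¹ (frequency is cycles per second).
Ω = V/A (resistance = voltage per current),
    = kg·m²·s⁻³·A⁻².
Combining: s²·Hz·K⁻¹·Ω = s² · s⁻¹ · K⁻¹ · (kg·m²·s⁻³·A⁻²) = kg·m²·s⁻²·A⁻²·K⁻¹.

kg·m²·s⁻²·A⁻²·K⁻¹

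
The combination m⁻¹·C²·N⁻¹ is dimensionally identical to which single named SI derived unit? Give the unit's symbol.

C = s·A.
So C² = s²·A².
N = kg·m·s⁻².
So N⁻¹ = kg⁻¹·m⁻¹·s².
Combining: m⁻¹·C²·N⁻¹ = m⁻¹ · (s²·A²) · (kg⁻¹·m⁻¹·s²) = kg⁻¹·m⁻²·s⁴·A².
kg⁻¹·m⁻²·s⁴·A² is the base-SI form of the farad.

F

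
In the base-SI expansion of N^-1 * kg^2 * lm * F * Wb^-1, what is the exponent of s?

8

N = kg·m/s² = kg·m·s⁻² (force = mass × acceleration).
So N⁻¹ = kg⁻¹·m⁻¹·s².
lm = cd·sr = cd (luminous flux; sr is dimensionless).
F = C/V (capacitance = charge per voltage),
    = A·s/(kg·m²·s⁻³·A⁻¹) (substituting C and V),
    = kg⁻¹·m⁻²·s⁴·A².
Wb = V·s (flux: a volt is a weber per second),
    = kg·m²·s⁻²·A⁻¹.
So Wb⁻¹ = kg⁻¹·m⁻²·s²·A.
Combining: N⁻¹·kg²·lm·F·Wb⁻¹ = (kg⁻¹·m⁻¹·s²) · kg² · cd · (kg⁻¹·m⁻²·s⁴·A²) · (kg⁻¹·m⁻²·s²·A) = kg⁻¹·m⁻⁵·s⁸·A³·cd.
The exponent of s is 8.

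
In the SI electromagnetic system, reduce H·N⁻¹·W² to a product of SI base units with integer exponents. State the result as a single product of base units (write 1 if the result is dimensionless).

H = kg·m²·s⁻²·A⁻².
N = kg·m·s⁻².
So N⁻¹ = kg⁻¹·m⁻¹·s².
W = kg·m²·s⁻³.
So W² = kg²·m⁴·s⁻⁶.
Combining: H·N⁻¹·W² = (kg·m²·s⁻²·A⁻²) · (kg⁻¹·m⁻¹·s²) · (kg²·m⁴·s⁻⁶) = kg²·m⁵·s⁻⁶·A⁻².

kg²·m⁵·s⁻⁶·A⁻²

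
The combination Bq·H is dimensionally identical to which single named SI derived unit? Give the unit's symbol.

Ω

Bq = 1/s = s⁻¹ (activity is decays per second).
H = Wb/A (inductance = flux per current),
    = kg·m²·s⁻²·A⁻².
Combining: Bq·H = s⁻¹ · (kg·m²·s⁻²·A⁻²) = kg·m²·s⁻³·A⁻².
kg·m²·s⁻³·A⁻² is the base-SI form of the ohm.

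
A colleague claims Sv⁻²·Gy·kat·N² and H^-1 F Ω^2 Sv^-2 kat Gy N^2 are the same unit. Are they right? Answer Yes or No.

Yes

Left side:
  Sv = J/kg (equivalent dose = energy per mass),
      = m²·s⁻².
  So Sv⁻² = m⁻⁴·s⁴.
  Gy = J/kg (absorbed dose = energy per mass),
      = m²·s⁻².
  kat = mol/s = s⁻¹·mol (catalytic activity).
  N = kg·m/s² = kg·m·s⁻² (force = mass × acceleration).
  So N² = kg²·m²·s⁻⁴.
  Combining: Sv⁻²·Gy·kat·N² = (m⁻⁴·s⁴) · (m²·s⁻²) · (s⁻¹·mol) · (kg²·m²·s⁻⁴) = kg²·s⁻³·mol.
Right side:
  H = Wb/A (inductance = flux per current),
      = kg·m²·s⁻²·A⁻².
  So H⁻¹ = kg⁻¹·m⁻²·s²·A².
  F = C/V (capacitance = charge per voltage),
      = A·s/(kg·m²·s⁻³·A⁻¹) (substituting C and V),
      = kg⁻¹·m⁻²·s⁴·A².
  Ω = V/A (resistance = voltage per current),
      = kg·m²·s⁻³·A⁻².
  So Ω² = kg²·m⁴·s⁻⁶·A⁻⁴.
  Sv = J/kg (equivalent dose = energy per mass),
      = m²·s⁻².
  So Sv⁻² = m⁻⁴·s⁴.
  kat = mol/s = s⁻¹·mol (catalytic activity).
  Gy = J/kg (absorbed dose = energy per mass),
      = m²·s⁻².
  N = kg·m/s² = kg·m·s⁻² (force = mass × acceleration).
  So N² = kg²·m²·s⁻⁴.
  Combining: H⁻¹·F·Ω²·Sv⁻²·kat·Gy·N² = (kg⁻¹·m⁻²·s²·A²) · (kg⁻¹·m⁻²·s⁴·A²) · (kg²·m⁴·s⁻⁶·A⁻⁴) · (m⁻⁴·s⁴) · (s⁻¹·mol) · (m²·s⁻²) · (kg²·m²·s⁻⁴) = kg²·s⁻³·mol.
Both reduce to kg²·s⁻³·mol.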